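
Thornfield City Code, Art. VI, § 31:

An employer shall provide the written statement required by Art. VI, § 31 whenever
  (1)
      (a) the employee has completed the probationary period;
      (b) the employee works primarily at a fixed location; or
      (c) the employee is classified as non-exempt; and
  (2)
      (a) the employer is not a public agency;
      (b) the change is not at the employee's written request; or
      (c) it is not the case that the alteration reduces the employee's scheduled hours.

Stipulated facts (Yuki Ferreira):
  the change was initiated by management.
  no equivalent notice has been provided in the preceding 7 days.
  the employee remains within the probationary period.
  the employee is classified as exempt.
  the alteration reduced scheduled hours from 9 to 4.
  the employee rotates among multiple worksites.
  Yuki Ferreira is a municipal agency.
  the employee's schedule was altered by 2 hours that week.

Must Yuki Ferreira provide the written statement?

No — not required.

(a) past probation — fails.
(b) fixed location — fails.
(c) non-exempt — not met.
(1): F OR F OR F → false.
(a) not (public agency) — not satisfied.
(b) not employee-requested — holds.
(c) not (hours reduced) — fails.
So (2) is satisfied (F OR T OR F).
So Overall is not satisfied (F AND T).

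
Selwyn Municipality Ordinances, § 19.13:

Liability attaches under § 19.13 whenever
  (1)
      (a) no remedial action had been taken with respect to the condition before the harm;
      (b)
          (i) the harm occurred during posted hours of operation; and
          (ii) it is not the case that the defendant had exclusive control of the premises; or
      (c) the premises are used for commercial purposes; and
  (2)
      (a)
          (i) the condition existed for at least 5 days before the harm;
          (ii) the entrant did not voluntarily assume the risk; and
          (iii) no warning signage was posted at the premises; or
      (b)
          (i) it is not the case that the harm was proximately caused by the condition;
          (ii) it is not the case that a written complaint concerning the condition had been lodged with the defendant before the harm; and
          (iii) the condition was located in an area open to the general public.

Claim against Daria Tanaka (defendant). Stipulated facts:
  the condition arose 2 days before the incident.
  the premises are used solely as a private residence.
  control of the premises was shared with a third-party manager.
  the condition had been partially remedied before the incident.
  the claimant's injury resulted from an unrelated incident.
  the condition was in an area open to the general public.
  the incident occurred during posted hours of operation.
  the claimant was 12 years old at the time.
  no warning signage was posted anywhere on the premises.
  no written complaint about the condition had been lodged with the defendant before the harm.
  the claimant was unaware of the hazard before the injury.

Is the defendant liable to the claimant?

Yes — liable.

(a) no remedial action — fails.
(i) during posted hours — holds.
(ii) not (exclusive control) — satisfied.
So (b) is satisfied (T AND T).
(c) commercial use — not satisfied.
(1): F OR T OR F → true.
(i) condition ≥5 days old — not met.
(ii) no assumed risk — satisfied.
(iii) no signage posted — satisfied.
So (a) is not satisfied (F AND T AND T).
(i) not (proximate cause) — holds.
(ii) not (complaint lodged) — holds.
(iii) public area — met.
(b): T AND T AND T → true.
So (2) is satisfied (F OR T).
Overall: T AND T → true.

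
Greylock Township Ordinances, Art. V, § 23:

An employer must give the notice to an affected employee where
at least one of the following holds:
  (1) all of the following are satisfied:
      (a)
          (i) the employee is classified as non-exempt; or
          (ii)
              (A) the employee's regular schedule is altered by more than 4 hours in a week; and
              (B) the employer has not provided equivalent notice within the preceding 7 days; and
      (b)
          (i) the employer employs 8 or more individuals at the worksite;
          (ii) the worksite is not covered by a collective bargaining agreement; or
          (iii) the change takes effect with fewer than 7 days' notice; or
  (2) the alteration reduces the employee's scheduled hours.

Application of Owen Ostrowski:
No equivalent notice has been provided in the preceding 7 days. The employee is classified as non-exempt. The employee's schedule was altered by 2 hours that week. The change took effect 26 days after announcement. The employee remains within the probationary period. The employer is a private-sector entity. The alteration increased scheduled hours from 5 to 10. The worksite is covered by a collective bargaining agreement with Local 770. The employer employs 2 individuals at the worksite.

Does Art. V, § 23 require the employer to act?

(i) non-exempt — satisfied.
(A) schedule shift > 4h — fails.
(B) no recent notice — satisfied.
(ii) = F AND T = false.
So (a) is satisfied (T OR F).
(i) ≥ 8 at site — not satisfied.
(ii) no CBA — fails.
(iii) < 7 days' notice — fails.
(b) = F OR F OR F = false.
So (1) is not satisfied (T AND F).
(2) hours reduced — not met.
So Overall is not satisfied (F OR F).

No — not required.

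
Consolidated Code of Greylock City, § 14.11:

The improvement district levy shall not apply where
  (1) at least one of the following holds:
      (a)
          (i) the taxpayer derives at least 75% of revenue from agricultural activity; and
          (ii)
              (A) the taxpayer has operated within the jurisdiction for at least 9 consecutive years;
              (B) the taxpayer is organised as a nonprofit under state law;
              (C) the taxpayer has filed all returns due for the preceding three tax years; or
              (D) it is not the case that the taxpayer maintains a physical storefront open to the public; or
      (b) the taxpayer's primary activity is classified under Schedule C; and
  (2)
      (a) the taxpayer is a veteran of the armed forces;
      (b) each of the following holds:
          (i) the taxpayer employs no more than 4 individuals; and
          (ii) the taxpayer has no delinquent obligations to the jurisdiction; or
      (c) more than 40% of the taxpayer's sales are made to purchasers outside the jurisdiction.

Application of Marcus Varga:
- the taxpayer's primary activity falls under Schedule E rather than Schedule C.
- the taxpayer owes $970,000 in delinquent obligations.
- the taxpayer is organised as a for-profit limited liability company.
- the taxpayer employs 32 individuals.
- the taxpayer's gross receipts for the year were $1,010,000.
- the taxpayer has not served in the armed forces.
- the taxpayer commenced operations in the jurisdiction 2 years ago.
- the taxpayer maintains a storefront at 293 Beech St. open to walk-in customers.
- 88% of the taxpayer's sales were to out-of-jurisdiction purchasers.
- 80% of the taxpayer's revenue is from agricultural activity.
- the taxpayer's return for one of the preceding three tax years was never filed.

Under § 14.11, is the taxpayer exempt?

(i) ≥75% agricultural — satisfied.
(A) ≥ 9 yrs in jurisdiction — not met.
(B) nonprofit — not met.
(C) returns current — not met.
(D) not (has storefront) — not met.
So (ii) is not satisfied (F OR F OR F OR F).
(a) = T AND F = false.
(b) Schedule C activity — not satisfied.
(1): F OR F → false.
(a) veteran — fails.
(i) ≤ 4 employees — not met.
(ii) no delinquency — not met.
So (b) is not satisfied (F AND F).
(c) >40% out-of-jur. sales — met.
(2) = F OR F OR T = true.
Overall = F AND T = false.

No — not exempt.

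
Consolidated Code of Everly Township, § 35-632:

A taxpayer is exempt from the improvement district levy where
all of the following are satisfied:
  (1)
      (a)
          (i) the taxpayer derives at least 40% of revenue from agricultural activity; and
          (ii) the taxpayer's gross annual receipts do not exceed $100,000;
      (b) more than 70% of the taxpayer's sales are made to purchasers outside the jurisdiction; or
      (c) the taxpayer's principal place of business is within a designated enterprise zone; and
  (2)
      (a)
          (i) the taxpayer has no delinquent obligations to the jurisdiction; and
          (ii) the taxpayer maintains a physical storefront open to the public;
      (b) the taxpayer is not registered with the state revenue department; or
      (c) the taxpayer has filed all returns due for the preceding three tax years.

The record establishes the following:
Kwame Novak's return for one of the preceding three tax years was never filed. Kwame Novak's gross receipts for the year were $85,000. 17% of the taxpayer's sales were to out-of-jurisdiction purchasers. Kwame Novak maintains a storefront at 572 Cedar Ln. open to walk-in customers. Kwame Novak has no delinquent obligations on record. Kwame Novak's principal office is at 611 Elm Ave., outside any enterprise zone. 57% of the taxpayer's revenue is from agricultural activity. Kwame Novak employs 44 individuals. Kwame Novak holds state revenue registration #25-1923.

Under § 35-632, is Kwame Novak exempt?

(i) ≥40% agricultural — satisfied.
(ii) receipts ≤ $100,000 — satisfied.
(a): T AND T → true.
(b) >70% out-of-jur. sales — not met.
(c) in enterprise zone — fails.
(1) = T OR F OR F = true.
(i) no delinquency — satisfied.
(ii) has storefront — holds.
(a) = T AND T = true.
(b) not (state-registered) — not satisfied.
(c) returns current — not satisfied.
So (2) is satisfied (T OR F OR F).
So Overall is satisfied (T AND T).

Yes — exempt.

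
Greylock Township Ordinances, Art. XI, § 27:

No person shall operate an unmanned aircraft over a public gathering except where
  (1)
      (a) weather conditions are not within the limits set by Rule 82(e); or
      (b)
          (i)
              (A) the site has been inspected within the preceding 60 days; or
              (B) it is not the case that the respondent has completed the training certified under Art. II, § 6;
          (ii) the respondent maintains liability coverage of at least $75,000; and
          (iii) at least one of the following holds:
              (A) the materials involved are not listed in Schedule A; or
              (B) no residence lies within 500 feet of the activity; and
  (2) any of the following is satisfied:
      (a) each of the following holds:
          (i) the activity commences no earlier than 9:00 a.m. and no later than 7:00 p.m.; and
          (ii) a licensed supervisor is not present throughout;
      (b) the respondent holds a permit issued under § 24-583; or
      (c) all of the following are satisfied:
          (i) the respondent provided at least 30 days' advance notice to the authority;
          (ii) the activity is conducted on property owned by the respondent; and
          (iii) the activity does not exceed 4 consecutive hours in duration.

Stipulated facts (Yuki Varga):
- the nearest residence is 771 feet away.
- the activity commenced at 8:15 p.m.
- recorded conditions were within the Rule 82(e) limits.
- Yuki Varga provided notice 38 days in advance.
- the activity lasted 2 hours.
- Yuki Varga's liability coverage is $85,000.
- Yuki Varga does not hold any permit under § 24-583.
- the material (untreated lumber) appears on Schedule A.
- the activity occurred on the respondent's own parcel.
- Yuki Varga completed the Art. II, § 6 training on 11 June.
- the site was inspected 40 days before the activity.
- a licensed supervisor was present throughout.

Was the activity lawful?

(a) not (weather ok) — fails.
(A) site inspected — holds.
(B) not (training certified) — not met.
(i) = T OR F = true.
(ii) coverage ≥ $75,000 — holds.
(A) not (Schedule A material) — not met.
(B) no residence in 500 ft — satisfied.
So (iii) is satisfied (F OR T).
So (b) is satisfied (T AND T AND T).
So (1) is satisfied (F OR T).
(i) start within hours — not satisfied.
(ii) not (supervisor present) — not satisfied.
So (a) is not satisfied (F AND F).
(b) holds permit — fails.
(i) ≥30 days' notice — holds.
(ii) own property — met.
(iii) ≤ 4 hrs duration — holds.
So (c) is satisfied (T AND T AND T).
(2) = F OR F OR T = true.
So Overall is satisfied (T AND T).

Yes — lawful.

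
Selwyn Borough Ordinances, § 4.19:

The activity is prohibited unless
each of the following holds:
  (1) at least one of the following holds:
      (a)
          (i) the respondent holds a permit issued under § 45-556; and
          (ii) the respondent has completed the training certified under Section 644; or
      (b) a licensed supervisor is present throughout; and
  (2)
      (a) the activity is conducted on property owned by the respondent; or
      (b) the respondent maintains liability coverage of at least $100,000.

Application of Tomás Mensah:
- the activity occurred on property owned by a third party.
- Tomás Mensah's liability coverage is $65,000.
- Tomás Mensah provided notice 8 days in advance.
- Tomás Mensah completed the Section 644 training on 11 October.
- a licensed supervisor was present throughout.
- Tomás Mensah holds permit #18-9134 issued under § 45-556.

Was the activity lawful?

No — unlawful.

(i) holds permit — holds.
(ii) training certified — satisfied.
(a): T AND T → true.
(b) supervisor present — satisfied.
(1) = T OR T = true.
(a) own property — not satisfied.
(b) coverage ≥ $100,000 — not satisfied.
(2): F OR F → false.
Overall: T AND F → false.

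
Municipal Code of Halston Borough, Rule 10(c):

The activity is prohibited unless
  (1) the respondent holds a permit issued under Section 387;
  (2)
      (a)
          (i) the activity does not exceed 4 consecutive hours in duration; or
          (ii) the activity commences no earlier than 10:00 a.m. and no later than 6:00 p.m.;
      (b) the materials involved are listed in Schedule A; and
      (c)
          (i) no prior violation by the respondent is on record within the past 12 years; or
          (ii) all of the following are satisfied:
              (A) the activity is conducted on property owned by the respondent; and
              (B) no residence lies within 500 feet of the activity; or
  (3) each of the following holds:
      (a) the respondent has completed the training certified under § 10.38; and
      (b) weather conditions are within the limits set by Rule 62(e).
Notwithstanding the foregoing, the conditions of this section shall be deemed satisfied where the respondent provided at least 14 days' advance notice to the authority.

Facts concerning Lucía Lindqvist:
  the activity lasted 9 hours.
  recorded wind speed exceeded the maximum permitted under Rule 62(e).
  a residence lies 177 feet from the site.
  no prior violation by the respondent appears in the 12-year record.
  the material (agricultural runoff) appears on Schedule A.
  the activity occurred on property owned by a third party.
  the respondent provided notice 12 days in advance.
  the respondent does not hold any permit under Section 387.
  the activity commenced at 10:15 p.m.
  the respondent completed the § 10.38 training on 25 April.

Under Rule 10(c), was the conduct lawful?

No — unlawful.

(1) holds permit — not satisfied.
(i) ≤ 4 hrs duration — fails.
(ii) start within hours — fails.
(a) = F OR F = false.
(b) Schedule A material — met.
(i) no prior violation — satisfied.
(A) own property — fails.
(B) no residence in 500 ft — not met.
(ii) = F AND F = false.
(c) = T OR F = true.
(2): F AND T AND T → false.
(a) training certified — holds.
(b) weather ok — not met.
(3): T AND F → false.
So Overall is not satisfied (F OR F OR F).
Exception (≥14 days' notice) — not satisfied.
Result: main false OR exception false → false.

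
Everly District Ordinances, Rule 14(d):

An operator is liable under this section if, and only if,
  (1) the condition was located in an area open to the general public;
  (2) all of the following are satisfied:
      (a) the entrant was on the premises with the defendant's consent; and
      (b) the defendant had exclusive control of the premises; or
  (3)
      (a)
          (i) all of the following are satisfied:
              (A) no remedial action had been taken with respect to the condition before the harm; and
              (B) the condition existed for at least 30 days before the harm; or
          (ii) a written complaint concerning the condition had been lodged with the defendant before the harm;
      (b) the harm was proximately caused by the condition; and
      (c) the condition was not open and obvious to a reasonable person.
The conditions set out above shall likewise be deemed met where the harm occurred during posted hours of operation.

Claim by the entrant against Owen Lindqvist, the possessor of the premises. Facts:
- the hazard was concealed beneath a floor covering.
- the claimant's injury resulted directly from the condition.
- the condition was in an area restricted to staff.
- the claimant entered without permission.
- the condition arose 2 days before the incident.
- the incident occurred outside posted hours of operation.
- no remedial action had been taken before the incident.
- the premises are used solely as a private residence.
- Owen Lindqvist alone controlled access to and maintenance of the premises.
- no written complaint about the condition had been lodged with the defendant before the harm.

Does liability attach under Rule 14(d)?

No — not liable.

(1) public area — fails.
(a) consent to enter — not met.
(b) exclusive control — holds.
(2): F AND T → false.
(A) no remedial action — satisfied.
(B) condition ≥30 days old — fails.
So (i) is not satisfied (T AND F).
(ii) complaint lodged — not satisfied.
(a) = F OR F = false.
(b) proximate cause — satisfied.
(c) not open/obvious — met.
So (3) is not satisfied (F AND T AND T).
Overall: F OR F OR F → false.
Exception (during posted hours) — not satisfied.
Result: main false OR exception false → false.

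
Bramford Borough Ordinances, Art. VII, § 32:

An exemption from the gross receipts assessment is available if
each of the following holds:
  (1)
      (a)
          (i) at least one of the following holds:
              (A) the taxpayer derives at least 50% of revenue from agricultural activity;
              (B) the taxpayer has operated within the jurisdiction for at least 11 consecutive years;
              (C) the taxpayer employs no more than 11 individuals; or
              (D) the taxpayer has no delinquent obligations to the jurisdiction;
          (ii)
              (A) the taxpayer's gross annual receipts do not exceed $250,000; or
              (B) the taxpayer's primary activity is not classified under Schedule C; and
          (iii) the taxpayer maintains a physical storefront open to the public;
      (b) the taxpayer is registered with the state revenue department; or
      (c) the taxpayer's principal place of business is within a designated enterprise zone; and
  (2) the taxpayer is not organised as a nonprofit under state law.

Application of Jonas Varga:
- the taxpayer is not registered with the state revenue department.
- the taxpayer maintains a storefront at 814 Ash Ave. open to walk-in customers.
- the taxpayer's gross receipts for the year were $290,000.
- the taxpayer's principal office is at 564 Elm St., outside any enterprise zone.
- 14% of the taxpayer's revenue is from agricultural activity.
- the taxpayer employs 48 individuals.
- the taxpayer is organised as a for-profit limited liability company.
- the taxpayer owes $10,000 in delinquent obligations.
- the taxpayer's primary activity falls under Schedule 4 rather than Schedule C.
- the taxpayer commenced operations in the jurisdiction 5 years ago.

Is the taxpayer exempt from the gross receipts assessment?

No — not exempt.

(A) ≥50% agricultural — not satisfied.
(B) ≥ 11 yrs in jurisdiction — not satisfied.
(C) ≤ 11 employees — fails.
(D) no delinquency — not met.
(i) = F OR F OR F OR F = false.
(A) receipts ≤ $250,000 — not met.
(B) not (Schedule C activity) — satisfied.
So (ii) is satisfied (F OR T).
(iii) has storefront — satisfied.
(a) = F AND T AND T = false.
(b) state-registered — fails.
(c) in enterprise zone — not met.
(1): F OR F OR F → false.
(2) not (nonprofit) — met.
Overall: F AND T → false.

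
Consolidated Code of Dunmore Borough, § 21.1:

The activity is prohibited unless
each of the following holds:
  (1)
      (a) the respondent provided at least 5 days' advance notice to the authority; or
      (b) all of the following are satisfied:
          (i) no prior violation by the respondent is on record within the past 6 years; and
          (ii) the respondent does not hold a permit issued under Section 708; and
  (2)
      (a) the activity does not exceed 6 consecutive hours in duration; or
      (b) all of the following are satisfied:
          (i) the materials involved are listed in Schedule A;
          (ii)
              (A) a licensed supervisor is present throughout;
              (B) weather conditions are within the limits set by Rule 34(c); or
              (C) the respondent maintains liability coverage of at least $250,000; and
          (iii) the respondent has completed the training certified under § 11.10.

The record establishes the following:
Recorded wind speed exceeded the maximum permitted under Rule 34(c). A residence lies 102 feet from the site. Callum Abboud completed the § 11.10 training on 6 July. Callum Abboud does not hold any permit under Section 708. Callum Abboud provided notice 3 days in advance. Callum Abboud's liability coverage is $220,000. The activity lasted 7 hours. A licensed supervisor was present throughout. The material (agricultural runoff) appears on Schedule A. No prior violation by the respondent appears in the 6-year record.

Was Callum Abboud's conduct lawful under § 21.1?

(a) ≥5 days' notice — fails.
(i) no prior violation — holds.
(ii) not (holds permit) — holds.
(b) = T AND T = true.
(1) = F OR T = true.
(a) ≤ 6 hrs duration — not met.
(i) Schedule A material — satisfied.
(A) supervisor present — met.
(B) weather ok — not satisfied.
(C) coverage ≥ $250,000 — fails.
(ii): T OR F OR F → true.
(iii) training certified — satisfied.
So (b) is satisfied (T AND T AND T).
(2) = F OR T = true.
Overall: T AND T → true.

Yes — lawful.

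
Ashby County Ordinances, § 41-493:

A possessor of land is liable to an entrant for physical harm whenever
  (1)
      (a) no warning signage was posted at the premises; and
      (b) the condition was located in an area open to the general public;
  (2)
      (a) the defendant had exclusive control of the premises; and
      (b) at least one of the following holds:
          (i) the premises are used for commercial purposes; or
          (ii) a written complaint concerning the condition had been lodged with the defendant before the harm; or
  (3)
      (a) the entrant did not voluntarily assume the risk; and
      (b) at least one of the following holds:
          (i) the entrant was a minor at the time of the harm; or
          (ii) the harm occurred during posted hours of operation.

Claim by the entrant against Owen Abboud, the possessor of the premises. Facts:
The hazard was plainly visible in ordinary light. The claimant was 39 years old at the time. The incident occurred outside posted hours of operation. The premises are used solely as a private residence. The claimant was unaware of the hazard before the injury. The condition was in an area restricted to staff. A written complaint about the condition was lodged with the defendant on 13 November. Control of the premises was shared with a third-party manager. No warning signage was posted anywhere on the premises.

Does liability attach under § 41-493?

(a) no signage posted — met.
(b) public area — fails.
(1) = T AND F = false.
(a) exclusive control — not satisfied.
(i) commercial use — not satisfied.
(ii) complaint lodged — holds.
(b): F OR T → true.
(2) = F AND T = false.
(a) no assumed risk — satisfied.
(i) entrant a minor — fails.
(ii) during posted hours — not satisfied.
(b) = F OR F = false.
So (3) is not satisfied (T AND F).
Overall = F OR F OR F = false.

No — not liable.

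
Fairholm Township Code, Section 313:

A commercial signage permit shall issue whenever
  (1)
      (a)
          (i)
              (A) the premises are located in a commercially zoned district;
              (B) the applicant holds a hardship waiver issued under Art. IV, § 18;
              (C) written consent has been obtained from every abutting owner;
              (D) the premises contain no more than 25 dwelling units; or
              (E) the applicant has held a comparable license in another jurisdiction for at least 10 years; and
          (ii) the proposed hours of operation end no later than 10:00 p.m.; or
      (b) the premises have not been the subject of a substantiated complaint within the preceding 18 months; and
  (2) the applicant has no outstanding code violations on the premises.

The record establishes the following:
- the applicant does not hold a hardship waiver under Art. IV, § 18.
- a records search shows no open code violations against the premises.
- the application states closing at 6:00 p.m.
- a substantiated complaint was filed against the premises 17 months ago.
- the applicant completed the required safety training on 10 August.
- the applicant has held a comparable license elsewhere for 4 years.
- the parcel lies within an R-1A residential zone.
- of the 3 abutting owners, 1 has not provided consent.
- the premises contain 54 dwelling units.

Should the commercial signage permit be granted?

(A) commercially zoned — not satisfied.
(B) hardship waiver — not met.
(C) all abutters consent — fails.
(D) ≤ 25 units — fails.
(E) prior license ≥ 10 yr — not met.
(i): F OR F OR F OR F OR F → false.
(ii) closes by 10 p.m. — satisfied.
(a) = F AND T = false.
(b) no complaint in 18 mo. — fails.
(1) = F OR F = false.
(2) no code violations — met.
Overall = F AND T = false.

No — denied.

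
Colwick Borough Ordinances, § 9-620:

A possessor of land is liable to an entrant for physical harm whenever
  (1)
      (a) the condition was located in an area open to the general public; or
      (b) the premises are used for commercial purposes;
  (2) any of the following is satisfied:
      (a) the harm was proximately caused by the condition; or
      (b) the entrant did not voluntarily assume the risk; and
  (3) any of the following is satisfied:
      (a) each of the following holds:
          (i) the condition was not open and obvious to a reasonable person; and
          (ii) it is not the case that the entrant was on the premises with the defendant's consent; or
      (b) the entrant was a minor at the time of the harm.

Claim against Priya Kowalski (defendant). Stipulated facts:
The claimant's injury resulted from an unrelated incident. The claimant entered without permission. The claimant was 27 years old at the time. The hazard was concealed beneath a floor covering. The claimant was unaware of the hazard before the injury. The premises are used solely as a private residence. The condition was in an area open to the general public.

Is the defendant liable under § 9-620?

(a) public area — satisfied.
(b) commercial use — fails.
(1) = T OR F = true.
(a) proximate cause — not satisfied.
(b) no assumed risk — holds.
So (2) is satisfied (F OR T).
(i) not open/obvious — satisfied.
(ii) not (consent to enter) — satisfied.
(a): T AND T → true.
(b) entrant a minor — not satisfied.
So (3) is satisfied (T OR F).
So Overall is satisfied (T AND T AND T).

Yes — liable.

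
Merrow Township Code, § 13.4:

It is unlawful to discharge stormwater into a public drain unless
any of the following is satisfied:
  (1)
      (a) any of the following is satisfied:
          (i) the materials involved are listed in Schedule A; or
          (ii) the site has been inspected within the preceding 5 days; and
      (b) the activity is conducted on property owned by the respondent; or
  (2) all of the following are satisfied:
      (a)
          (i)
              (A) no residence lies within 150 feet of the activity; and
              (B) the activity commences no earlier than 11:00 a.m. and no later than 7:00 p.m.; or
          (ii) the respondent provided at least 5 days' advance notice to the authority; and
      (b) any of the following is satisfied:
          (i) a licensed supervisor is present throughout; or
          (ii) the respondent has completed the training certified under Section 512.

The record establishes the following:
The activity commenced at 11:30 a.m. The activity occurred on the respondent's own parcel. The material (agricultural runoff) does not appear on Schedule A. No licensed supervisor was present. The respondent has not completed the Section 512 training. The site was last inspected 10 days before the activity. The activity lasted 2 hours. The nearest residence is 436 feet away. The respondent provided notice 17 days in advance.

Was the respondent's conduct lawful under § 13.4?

(i) Schedule A material — not satisfied.
(ii) site inspected — not satisfied.
(a) = F OR F = false.
(b) own property — met.
So (1) is not satisfied (F AND T).
(A) no residence in 150 ft — met.
(B) start within hours — met.
(i) = T AND T = true.
(ii) ≥5 days' notice — satisfied.
(a) = T OR T = true.
(i) supervisor present — not met.
(ii) training certified — fails.
(b) = F OR F = false.
(2): T AND F → false.
Overall = F OR F = false.

No — unlawful.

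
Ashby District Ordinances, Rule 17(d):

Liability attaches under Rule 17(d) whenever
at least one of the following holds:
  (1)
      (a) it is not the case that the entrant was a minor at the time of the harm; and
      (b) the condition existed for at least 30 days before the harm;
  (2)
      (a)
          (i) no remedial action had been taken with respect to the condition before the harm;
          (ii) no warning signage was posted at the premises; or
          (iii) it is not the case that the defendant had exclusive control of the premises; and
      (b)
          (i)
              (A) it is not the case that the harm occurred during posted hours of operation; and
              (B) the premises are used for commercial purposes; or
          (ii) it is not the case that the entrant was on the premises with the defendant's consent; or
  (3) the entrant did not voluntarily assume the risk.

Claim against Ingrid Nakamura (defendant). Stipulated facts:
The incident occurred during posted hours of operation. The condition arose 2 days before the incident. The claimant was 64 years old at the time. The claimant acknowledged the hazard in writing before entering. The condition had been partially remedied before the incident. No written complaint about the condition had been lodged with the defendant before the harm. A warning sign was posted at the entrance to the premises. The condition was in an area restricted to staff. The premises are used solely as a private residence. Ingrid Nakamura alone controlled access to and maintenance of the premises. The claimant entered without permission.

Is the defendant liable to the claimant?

(a) not (entrant a minor) — holds.
(b) condition ≥30 days old — not satisfied.
(1) = T AND F = false.
(i) no remedial action — not met.
(ii) no signage posted — not satisfied.
(iii) not (exclusive control) — not met.
So (a) is not satisfied (F OR F OR F).
(A) not (during posted hours) — not met.
(B) commercial use — not met.
So (i) is not satisfied (F AND F).
(ii) not (consent to enter) — holds.
(b) = F OR T = true.
(2): F AND T → false.
(3) no assumed risk — not met.
Overall = F OR F OR F = false.

No — not liable.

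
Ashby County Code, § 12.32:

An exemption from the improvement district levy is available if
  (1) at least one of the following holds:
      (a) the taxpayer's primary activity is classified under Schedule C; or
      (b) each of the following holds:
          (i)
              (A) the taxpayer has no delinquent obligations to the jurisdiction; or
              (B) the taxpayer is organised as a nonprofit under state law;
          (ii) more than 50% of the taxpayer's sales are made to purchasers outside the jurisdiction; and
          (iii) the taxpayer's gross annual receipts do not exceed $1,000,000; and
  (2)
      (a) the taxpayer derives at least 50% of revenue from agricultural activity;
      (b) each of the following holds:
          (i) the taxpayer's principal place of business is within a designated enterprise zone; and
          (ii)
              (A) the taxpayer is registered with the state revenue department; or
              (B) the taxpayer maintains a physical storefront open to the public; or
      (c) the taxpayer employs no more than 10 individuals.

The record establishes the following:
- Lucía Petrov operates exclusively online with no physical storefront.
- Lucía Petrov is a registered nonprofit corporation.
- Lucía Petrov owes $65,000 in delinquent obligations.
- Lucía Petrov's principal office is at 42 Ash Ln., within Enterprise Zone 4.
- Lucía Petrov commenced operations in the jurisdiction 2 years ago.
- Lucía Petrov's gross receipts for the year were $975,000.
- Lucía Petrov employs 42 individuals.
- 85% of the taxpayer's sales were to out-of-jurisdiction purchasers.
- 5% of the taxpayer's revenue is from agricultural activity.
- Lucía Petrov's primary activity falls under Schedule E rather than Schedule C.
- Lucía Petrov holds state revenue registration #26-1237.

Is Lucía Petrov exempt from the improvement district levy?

(a) Schedule C activity — not satisfied.
(A) no delinquency — fails.
(B) nonprofit — met.
(i) = F OR T = true.
(ii) >50% out-of-jur. sales — met.
(iii) receipts ≤ $1,000,000 — met.
(b): T AND T AND T → true.
(1): F OR T → true.
(a) ≥50% agricultural — not met.
(i) in enterprise zone — satisfied.
(A) state-registered — satisfied.
(B) has storefront — not met.
(ii) = T OR F = true.
(b): T AND T → true.
(c) ≤ 10 employees — not met.
(2) = F OR T OR F = true.
Overall: T AND T → true.

Yes — exempt.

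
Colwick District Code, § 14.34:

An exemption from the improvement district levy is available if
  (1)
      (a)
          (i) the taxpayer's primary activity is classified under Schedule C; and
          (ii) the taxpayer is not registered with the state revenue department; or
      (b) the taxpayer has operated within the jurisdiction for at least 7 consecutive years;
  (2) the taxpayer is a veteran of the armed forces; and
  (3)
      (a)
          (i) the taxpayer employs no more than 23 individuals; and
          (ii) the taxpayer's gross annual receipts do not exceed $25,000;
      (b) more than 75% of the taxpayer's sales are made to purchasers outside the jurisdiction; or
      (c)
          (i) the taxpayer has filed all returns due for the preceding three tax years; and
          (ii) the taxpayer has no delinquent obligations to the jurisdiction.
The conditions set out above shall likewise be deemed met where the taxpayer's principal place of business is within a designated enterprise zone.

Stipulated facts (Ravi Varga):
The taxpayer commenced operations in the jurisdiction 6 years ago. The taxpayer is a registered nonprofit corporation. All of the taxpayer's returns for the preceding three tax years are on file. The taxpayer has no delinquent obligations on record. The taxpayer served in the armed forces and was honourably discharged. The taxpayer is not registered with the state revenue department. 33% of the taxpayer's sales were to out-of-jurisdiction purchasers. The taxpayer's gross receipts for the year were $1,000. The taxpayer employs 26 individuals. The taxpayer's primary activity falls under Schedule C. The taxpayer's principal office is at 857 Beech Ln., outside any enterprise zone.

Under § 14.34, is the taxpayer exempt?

(i) Schedule C activity — satisfied.
(ii) not (state-registered) — met.
So (a) is satisfied (T AND T).
(b) ≥ 7 yrs in jurisdiction — not met.
(1): T OR F → true.
(2) veteran — holds.
(i) ≤ 23 employees — not satisfied.
(ii) receipts ≤ $25,000 — met.
(a): F AND T → false.
(b) >75% out-of-jur. sales — not met.
(i) returns current — satisfied.
(ii) no delinquency — satisfied.
(c): T AND T → true.
(3): F OR F OR T → true.
Overall = T AND T AND T = true.
Exception (in enterprise zone) — not satisfied.
Result: main true OR exception false → true.

Yes — exempt.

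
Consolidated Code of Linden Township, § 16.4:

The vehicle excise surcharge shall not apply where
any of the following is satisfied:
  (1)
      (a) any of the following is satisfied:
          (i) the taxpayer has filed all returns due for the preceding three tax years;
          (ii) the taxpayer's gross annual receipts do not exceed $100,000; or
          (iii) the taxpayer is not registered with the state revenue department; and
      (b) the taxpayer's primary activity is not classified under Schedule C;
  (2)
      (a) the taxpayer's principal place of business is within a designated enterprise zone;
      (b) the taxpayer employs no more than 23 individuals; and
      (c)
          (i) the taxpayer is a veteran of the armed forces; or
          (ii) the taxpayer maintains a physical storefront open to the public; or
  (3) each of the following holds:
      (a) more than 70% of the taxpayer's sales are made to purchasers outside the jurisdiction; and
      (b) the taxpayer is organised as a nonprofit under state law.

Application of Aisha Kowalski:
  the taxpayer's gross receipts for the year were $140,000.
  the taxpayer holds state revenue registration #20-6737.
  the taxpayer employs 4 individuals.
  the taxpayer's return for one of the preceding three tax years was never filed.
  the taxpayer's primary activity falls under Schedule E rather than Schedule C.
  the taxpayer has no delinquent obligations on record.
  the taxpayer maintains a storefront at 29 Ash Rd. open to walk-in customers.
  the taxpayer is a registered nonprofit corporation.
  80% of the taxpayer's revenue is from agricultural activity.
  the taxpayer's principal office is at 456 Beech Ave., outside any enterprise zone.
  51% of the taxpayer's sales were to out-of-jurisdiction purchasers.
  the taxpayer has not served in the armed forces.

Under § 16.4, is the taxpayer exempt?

(i) returns current — fails.
(ii) receipts ≤ $100,000 — not satisfied.
(iii) not (state-registered) — fails.
(a) = F OR F OR F = false.
(b) not (Schedule C activity) — met.
(1) = F AND T = false.
(a) in enterprise zone — fails.
(b) ≤ 23 employees — satisfied.
(i) veteran — fails.
(ii) has storefront — met.
(c) = F OR T = true.
So (2) is not satisfied (F AND T AND T).
(a) >70% out-of-jur. sales — not satisfied.
(b) nonprofit — met.
(3): F AND T → false.
So Overall is not satisfied (F OR F OR F).

No — not exempt.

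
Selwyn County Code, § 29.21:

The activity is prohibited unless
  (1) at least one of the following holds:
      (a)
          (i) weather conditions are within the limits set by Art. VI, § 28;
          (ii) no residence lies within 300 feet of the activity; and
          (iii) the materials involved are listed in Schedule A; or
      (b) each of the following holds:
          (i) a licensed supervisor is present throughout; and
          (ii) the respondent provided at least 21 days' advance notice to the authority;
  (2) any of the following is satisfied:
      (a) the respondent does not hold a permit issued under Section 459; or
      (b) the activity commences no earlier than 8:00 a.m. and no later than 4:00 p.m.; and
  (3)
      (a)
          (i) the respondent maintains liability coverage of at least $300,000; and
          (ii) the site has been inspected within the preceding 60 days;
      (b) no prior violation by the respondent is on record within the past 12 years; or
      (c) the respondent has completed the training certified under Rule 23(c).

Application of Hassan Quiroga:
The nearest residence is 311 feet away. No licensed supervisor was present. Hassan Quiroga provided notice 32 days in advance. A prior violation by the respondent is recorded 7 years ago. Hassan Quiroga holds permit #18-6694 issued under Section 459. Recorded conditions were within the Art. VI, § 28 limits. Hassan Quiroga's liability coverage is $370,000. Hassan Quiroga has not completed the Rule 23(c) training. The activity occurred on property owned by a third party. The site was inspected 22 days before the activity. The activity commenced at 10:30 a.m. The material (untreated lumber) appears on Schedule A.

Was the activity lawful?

Yes — lawful.

(i) weather ok — satisfied.
(ii) no residence in 300 ft — met.
(iii) Schedule A material — satisfied.
So (a) is satisfied (T AND T AND T).
(i) supervisor present — not satisfied.
(ii) ≥21 days' notice — holds.
(b) = F AND T = false.
(1): T OR F → true.
(a) not (holds permit) — fails.
(b) start within hours — met.
So (2) is satisfied (F OR T).
(i) coverage ≥ $300,000 — holds.
(ii) site inspected — met.
So (a) is satisfied (T AND T).
(b) no prior violation — fails.
(c) training certified — not met.
So (3) is satisfied (T OR F OR F).
Overall = T AND T AND T = true.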